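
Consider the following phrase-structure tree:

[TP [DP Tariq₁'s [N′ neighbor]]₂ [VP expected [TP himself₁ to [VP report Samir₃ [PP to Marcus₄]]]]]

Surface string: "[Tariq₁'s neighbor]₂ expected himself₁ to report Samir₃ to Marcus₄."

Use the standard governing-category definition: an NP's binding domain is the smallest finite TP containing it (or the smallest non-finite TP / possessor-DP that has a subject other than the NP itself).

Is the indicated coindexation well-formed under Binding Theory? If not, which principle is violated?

The two coindexed NPs are *Tariq₁* and *himself₁*.
*himself₁* is an anaphor. Principle A requires it to be bound within its binding domain — the matrix TP, whose subject is [Tariq₁'s neighbor]₂.
Within that domain it is c-commanded by *[Tariq₁'s neighbor]₂*, which does not share its index.
*Tariq₁* does not c-command the anaphor at all.
The anaphor is unbound in its domain → Principle A violation.

Principle A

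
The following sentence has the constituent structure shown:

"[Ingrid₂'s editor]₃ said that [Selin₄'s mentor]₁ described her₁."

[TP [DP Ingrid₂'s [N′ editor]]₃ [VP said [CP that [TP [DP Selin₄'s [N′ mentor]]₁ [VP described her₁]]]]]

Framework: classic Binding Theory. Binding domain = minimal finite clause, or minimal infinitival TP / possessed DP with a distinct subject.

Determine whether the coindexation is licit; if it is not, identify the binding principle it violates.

Principle B

The two coindexed NPs are *[Selin₄'s mentor]₁* and *her₁*.
*her₁* is a pronoun. Its binding domain is the embedded TP, whose subject is [Selin₄'s mentor]₁.
*[Selin₄'s mentor]₁* c-commands it within that domain and carries the same index.
The pronoun is locally bound → Principle B violation.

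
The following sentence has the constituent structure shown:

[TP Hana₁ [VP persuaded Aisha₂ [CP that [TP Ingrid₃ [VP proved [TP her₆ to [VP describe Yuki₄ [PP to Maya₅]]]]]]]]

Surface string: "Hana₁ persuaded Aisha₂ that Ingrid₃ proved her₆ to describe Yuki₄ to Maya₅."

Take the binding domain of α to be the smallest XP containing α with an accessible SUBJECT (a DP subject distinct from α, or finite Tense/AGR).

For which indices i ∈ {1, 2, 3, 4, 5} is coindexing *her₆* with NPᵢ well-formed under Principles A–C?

*her* is a pronoun, so Principle B applies: it must be free in its binding domain.
Binding domain of *her₆*: the embedded TP, whose subject is Ingrid₃.
*Hana₁* c-commands the pronoun but from outside its binding domain, and is not c-commanded by it → coindexation permitted.
*Aisha₂* c-commands the pronoun but from outside its binding domain, and is not c-commanded by it → coindexation permitted.
*Ingrid₃* c-commands the pronoun within its binding domain → coindexation would violate Principle B.
*Yuki₄*: the pronoun c-commands this R-expression → coindexation would violate Principle C on *Yuki₄*.
*Maya₅*: the pronoun c-commands this R-expression → coindexation would violate Principle C on *Maya₅*.

{1, 2}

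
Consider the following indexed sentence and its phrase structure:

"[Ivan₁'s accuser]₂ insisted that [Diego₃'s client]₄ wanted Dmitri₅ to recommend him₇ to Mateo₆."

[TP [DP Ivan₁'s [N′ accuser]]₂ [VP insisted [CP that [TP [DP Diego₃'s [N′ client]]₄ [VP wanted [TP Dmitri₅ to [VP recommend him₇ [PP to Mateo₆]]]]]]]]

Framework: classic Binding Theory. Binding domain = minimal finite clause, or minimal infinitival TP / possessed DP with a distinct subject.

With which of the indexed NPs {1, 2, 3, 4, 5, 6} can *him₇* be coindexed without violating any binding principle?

*him* is a pronoun, so Principle B applies: it must be free in its binding domain.
Binding domain of *him₇*: the embedded TP, whose subject is Dmitri₅.
*Ivan₁* and the pronoun do not c-command one another → neither Principle B nor Principle C is at stake; coindexation permitted.
*[Ivan₁'s accuser]₂* c-commands the pronoun but from outside its binding domain, and is not c-commanded by it → coindexation permitted.
*Diego₃* and the pronoun do not c-command one another → neither Principle B nor Principle C is at stake; coindexation permitted.
*[Diego₃'s client]₄* c-commands the pronoun but from outside its binding domain, and is not c-commanded by it → coindexation permitted.
*Dmitri₅* c-commands the pronoun within its binding domain → coindexation would violate Principle B.
*Mateo₆*: the pronoun c-commands this R-expression → coindexation would violate Principle C on *Mateo₆*.

{1, 2, 3, 4}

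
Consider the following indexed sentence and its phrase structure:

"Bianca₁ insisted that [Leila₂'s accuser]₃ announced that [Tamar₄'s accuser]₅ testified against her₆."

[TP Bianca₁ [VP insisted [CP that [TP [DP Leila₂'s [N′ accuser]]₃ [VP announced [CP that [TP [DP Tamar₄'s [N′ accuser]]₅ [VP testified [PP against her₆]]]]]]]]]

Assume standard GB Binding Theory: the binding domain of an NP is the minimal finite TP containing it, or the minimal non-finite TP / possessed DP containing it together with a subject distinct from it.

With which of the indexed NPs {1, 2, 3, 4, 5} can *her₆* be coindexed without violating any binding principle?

{1, 2, 3, 4}

*her* is a pronoun, so Principle B applies: it must be free in its binding domain.
Binding domain of *her₆*: the embedded TP, whose subject is [Tamar₄'s accuser]₅.
*Bianca₁* c-commands the pronoun but from outside its binding domain, and is not c-commanded by it → coindexation permitted.
*Leila₂* and the pronoun do not c-command one another → neither Principle B nor Principle C is at stake; coindexation permitted.
*[Leila₂'s accuser]₃* c-commands the pronoun but from outside its binding domain, and is not c-commanded by it → coindexation permitted.
*Tamar₄* and the pronoun do not c-command one another → neither Principle B nor Principle C is at stake; coindexation permitted.
*[Tamar₄'s accuser]₅* c-commands the pronoun within its binding domain → coindexation would violate Principle B.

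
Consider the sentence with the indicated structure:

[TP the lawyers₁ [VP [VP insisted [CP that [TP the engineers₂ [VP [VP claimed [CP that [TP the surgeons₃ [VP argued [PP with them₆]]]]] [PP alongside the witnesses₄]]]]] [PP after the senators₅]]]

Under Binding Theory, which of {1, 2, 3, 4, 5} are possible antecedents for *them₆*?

{1, 2, 4, 5}

*them* is a pronoun, so Principle B applies: it must be free in its binding domain.
Binding domain of *them₆*: the embedded TP, whose subject is the surgeons₃.
*the lawyers₁* c-commands the pronoun but from outside its binding domain, and is not c-commanded by it → coindexation permitted.
*the engineers₂* c-commands the pronoun but from outside its binding domain, and is not c-commanded by it → coindexation permitted.
*the surgeons₃* c-commands the pronoun within its binding domain → coindexation would violate Principle B.
*the witnesses₄* and the pronoun do not c-command one another → neither Principle B nor Principle C is at stake; coindexation permitted.
*the senators₅* and the pronoun do not c-command one another → neither Principle B nor Principle C is at stake; coindexation permitted.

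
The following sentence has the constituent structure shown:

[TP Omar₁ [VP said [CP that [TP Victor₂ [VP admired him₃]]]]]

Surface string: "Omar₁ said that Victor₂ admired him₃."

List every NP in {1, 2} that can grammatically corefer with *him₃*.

{1}

*him* is a pronoun, so Principle B applies: it must be free in its binding domain.
Binding domain of *him₃*: the embedded TP, whose subject is Victor₂.
*Omar₁* c-commands the pronoun but from outside its binding domain, and is not c-commanded by it → coindexation permitted.
*Victor₂* c-commands the pronoun within its binding domain → coindexation would violate Principle B.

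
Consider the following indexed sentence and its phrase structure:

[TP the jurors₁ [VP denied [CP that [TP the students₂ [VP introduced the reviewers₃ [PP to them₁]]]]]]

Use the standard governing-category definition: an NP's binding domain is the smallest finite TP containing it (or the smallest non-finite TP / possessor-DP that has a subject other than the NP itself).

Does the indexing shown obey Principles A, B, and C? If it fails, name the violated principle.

The two coindexed NPs are *the jurors₁* and *them₁*.
*them₁* is a pronoun; its binding domain is the embedded TP, whose subject is the students₂. Within that domain it is c-commanded only by *the students₂*, *the reviewers₃*, which carry a different index — the pronoun is free locally, so Principle B holds.
*the jurors₁* is an R-expression; *them₁* does not c-command it, and no other NP shares its index, so Principle C is satisfied.
All principles are respected.

grammatical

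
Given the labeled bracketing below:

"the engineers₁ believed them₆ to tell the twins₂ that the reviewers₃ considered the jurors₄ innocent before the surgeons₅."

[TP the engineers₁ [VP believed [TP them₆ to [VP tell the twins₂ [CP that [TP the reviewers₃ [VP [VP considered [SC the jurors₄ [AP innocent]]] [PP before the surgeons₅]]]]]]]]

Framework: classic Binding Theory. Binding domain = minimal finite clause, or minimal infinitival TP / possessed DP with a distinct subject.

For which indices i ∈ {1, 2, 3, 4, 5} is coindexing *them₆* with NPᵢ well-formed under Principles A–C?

none

*them* is a pronoun, so Principle B applies: it must be free in its binding domain.
Binding domain of *them₆*: the matrix TP, whose subject is the engineers₁.
*the engineers₁* c-commands the pronoun within its binding domain → coindexation would violate Principle B.
*the twins₂*: the pronoun c-commands this R-expression → coindexation would violate Principle C on *the twins₂*.
*the reviewers₃*: the pronoun c-commands this R-expression → coindexation would violate Principle C on *the reviewers₃*.
*the jurors₄*: the pronoun c-commands this R-expression → coindexation would violate Principle C on *the jurors₄*.
*the surgeons₅*: the pronoun c-commands this R-expression → coindexation would violate Principle C on *the surgeons₅*.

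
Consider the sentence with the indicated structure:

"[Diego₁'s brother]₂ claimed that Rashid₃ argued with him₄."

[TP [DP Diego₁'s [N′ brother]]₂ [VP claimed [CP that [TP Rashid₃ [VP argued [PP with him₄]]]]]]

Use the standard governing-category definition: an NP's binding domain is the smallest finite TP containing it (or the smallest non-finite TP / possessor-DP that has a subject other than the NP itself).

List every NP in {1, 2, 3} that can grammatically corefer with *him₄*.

*him* is a pronoun, so Principle B applies: it must be free in its binding domain.
Binding domain of *him₄*: the embedded TP, whose subject is Rashid₃.
*Diego₁* and the pronoun do not c-command one another → neither Principle B nor Principle C is at stake; coindexation permitted.
*[Diego₁'s brother]₂* c-commands the pronoun but from outside its binding domain, and is not c-commanded by it → coindexation permitted.
*Rashid₃* c-commands the pronoun within its binding domain → coindexation would violate Principle B.

{1, 2}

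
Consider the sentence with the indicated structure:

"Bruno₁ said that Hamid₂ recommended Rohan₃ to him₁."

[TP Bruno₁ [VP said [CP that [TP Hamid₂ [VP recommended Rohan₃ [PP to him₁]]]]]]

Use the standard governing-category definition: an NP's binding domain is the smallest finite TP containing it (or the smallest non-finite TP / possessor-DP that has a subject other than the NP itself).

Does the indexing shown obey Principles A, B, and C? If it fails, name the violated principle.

grammatical

The two coindexed NPs are *Bruno₁* and *him₁*.
*him₁* is a pronoun; its binding domain is the embedded TP, whose subject is Hamid₂. Within that domain it is c-commanded only by *Hamid₂*, *Rohan₃*, which carry a different index — the pronoun is free locally, so Principle B holds.
*Bruno₁* is an R-expression; *him₁* does not c-command it, and no other NP shares its index, so Principle C is satisfied.
All principles are respected.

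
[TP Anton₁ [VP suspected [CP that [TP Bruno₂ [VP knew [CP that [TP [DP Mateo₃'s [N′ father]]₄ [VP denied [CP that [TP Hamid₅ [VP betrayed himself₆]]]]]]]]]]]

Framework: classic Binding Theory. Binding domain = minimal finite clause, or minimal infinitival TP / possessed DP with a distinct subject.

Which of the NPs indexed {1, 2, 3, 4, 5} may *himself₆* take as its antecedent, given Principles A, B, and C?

{5}

*himself* is an anaphor, so Principle A applies: it must be bound in its binding domain.
Binding domain of *himself₆*: the embedded TP, whose subject is Hamid₅.
*Anton₁* c-commands the anaphor but is outside its binding domain → cannot satisfy Principle A.
*Bruno₂* c-commands the anaphor but is outside its binding domain → cannot satisfy Principle A.
*Mateo₃* does not c-command the anaphor → cannot bind it.
*[Mateo₃'s father]₄* c-commands the anaphor but is outside its binding domain → cannot satisfy Principle A.
*Hamid₅* c-commands the anaphor within its binding domain → licit binder.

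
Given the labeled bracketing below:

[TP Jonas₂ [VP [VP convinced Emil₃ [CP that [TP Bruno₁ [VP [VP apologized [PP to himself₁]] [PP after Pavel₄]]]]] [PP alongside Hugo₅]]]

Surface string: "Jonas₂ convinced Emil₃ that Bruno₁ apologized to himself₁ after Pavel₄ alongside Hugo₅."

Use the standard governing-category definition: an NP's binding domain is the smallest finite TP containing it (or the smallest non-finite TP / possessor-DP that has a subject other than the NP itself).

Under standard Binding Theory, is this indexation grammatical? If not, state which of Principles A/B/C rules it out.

The two coindexed NPs are *Bruno₁* and *himself₁*.
*himself₁* is an anaphor; its binding domain is the embedded TP, whose subject is Bruno₁. *Bruno₁* c-commands it within that domain and shares its index, so Principle A is satisfied.
*Bruno₁* is an R-expression; *himself₁* does not c-command it, and no other NP shares its index, so Principle C is satisfied.
All principles are respected.

grammatical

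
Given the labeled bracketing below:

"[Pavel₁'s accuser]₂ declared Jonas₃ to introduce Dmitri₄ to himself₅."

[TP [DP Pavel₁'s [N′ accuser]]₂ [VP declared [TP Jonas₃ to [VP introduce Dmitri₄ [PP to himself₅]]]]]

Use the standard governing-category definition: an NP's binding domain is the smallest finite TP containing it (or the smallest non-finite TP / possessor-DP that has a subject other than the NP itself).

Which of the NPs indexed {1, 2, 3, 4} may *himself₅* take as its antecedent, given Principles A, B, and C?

{3, 4}

*himself* is an anaphor, so Principle A applies: it must be bound in its binding domain.
Binding domain of *himself₅*: the embedded TP, whose subject is Jonas₃.
*Pavel₁* does not c-command the anaphor → cannot bind it.
*[Pavel₁'s accuser]₂* c-commands the anaphor but is outside its binding domain → cannot satisfy Principle A.
*Jonas₃* c-commands the anaphor within its binding domain → licit binder.
*Dmitri₄* c-commands the anaphor within its binding domain → licit binder.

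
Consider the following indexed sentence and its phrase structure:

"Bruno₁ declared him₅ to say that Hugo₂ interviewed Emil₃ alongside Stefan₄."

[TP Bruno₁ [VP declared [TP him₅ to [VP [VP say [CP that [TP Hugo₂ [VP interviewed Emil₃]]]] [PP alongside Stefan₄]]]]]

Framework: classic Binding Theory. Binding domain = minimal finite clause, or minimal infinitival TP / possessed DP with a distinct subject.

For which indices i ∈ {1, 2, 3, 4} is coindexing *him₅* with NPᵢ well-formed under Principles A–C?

none

*him* is a pronoun, so Principle B applies: it must be free in its binding domain.
Binding domain of *him₅*: the matrix TP, whose subject is Bruno₁.
*Bruno₁* c-commands the pronoun within its binding domain → coindexation would violate Principle B.
*Hugo₂*: the pronoun c-commands this R-expression → coindexation would violate Principle C on *Hugo₂*.
*Emil₃*: the pronoun c-commands this R-expression → coindexation would violate Principle C on *Emil₃*.
*Stefan₄*: the pronoun c-commands this R-expression → coindexation would violate Principle C on *Stefan₄*.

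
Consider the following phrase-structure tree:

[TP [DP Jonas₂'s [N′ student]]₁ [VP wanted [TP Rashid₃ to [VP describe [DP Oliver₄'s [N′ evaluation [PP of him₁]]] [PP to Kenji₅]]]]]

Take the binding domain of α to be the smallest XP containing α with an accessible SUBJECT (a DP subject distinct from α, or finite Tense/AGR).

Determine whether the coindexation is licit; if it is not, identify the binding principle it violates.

The two coindexed NPs are *[Jonas₂'s student]₁* and *him₁*.
*him₁* is a pronoun; its binding domain is the possessed DP, whose subject is Oliver₄. Within that domain it is c-commanded only by *Oliver₄*, which carries a different index — the pronoun is free locally, so Principle B holds.
*[Jonas₂'s student]₁* is an R-expression; *him₁* does not c-command it, and no other NP shares its index, so Principle C is satisfied.
All principles are respected.

grammatical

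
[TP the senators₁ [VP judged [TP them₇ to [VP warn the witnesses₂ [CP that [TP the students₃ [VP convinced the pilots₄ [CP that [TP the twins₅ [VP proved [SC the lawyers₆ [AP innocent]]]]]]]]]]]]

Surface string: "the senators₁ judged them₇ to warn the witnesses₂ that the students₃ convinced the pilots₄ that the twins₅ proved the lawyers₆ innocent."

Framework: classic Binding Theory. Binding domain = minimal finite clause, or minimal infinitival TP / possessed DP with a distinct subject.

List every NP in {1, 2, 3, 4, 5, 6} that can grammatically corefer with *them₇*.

none

*them* is a pronoun, so Principle B applies: it must be free in its binding domain.
Binding domain of *them₇*: the matrix TP, whose subject is the senators₁.
*the senators₁* c-commands the pronoun within its binding domain → coindexation would violate Principle B.
*the witnesses₂*: the pronoun c-commands this R-expression → coindexation would violate Principle C on *the witnesses₂*.
*the students₃*: the pronoun c-commands this R-expression → coindexation would violate Principle C on *the students₃*.
*the pilots₄*: the pronoun c-commands this R-expression → coindexation would violate Principle C on *the pilots₄*.
*the twins₅*: the pronoun c-commands this R-expression → coindexation would violate Principle C on *the twins₅*.
*the lawyers₆*: the pronoun c-commands this R-expression → coindexation would violate Principle C on *the lawyers₆*.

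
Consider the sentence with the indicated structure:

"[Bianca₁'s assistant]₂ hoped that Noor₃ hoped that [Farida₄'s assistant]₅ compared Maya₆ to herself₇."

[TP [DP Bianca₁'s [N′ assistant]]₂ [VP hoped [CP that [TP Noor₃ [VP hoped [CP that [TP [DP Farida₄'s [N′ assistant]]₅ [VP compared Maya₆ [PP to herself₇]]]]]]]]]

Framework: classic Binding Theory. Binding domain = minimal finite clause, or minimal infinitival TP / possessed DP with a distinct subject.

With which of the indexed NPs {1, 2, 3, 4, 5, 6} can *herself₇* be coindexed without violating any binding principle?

{5, 6}

*herself* is an anaphor, so Principle A applies: it must be bound in its binding domain.
Binding domain of *herself₇*: the embedded TP, whose subject is [Farida₄'s assistant]₅.
*Bianca₁* does not c-command the anaphor → cannot bind it.
*[Bianca₁'s assistant]₂* c-commands the anaphor but is outside its binding domain → cannot satisfy Principle A.
*Noor₃* c-commands the anaphor but is outside its binding domain → cannot satisfy Principle A.
*Farida₄* does not c-command the anaphor → cannot bind it.
*[Farida₄'s assistant]₅* c-commands the anaphor within its binding domain → licit binder.
*Maya₆* c-commands the anaphor within its binding domain → licit binder.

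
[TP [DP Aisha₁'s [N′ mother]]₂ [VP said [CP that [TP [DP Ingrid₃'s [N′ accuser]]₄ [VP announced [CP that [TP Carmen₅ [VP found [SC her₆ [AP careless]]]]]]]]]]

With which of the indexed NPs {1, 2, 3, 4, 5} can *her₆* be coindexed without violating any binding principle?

{1, 2, 3, 4}

*her* is a pronoun, so Principle B applies: it must be free in its binding domain.
Binding domain of *her₆*: the embedded TP, whose subject is Carmen₅.
*Aisha₁* and the pronoun do not c-command one another → neither Principle B nor Principle C is at stake; coindexation permitted.
*[Aisha₁'s mother]₂* c-commands the pronoun but from outside its binding domain, and is not c-commanded by it → coindexation permitted.
*Ingrid₃* and the pronoun do not c-command one another → neither Principle B nor Principle C is at stake; coindexation permitted.
*[Ingrid₃'s accuser]₄* c-commands the pronoun but from outside its binding domain, and is not c-commanded by it → coindexation permitted.
*Carmen₅* c-commands the pronoun within its binding domain → coindexation would violate Principle B.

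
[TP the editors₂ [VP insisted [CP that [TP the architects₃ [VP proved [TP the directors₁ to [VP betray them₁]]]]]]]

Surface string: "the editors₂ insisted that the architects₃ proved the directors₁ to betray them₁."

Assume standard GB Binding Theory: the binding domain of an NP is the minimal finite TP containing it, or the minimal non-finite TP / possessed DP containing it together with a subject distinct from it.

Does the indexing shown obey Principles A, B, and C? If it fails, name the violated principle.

Principle B

The two coindexed NPs are *the directors₁* and *them₁*.
*them₁* is a pronoun. Its binding domain is the embedded TP, whose subject is the directors₁.
*the directors₁* c-commands it within that domain and carries the same index.
The pronoun is locally bound → Principle B violation.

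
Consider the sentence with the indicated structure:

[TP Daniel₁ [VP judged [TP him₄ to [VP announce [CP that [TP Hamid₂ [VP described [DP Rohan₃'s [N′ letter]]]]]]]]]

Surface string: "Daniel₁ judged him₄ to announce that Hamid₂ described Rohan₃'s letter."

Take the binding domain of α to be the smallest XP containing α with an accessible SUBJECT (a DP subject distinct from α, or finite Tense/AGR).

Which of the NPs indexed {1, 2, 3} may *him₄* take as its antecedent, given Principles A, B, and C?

none

*him* is a pronoun, so Principle B applies: it must be free in its binding domain.
Binding domain of *him₄*: the matrix TP, whose subject is Daniel₁.
*Daniel₁* c-commands the pronoun within its binding domain → coindexation would violate Principle B.
*Hamid₂*: the pronoun c-commands this R-expression → coindexation would violate Principle C on *Hamid₂*.
*Rohan₃*: the pronoun c-commands this R-expression → coindexation would violate Principle C on *Rohan₃*.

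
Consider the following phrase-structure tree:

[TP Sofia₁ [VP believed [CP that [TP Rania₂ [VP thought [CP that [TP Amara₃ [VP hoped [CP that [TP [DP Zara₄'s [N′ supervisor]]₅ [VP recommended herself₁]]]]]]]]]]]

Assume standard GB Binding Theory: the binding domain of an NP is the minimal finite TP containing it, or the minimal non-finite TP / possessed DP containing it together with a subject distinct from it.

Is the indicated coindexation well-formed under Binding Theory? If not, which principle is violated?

The two coindexed NPs are *Sofia₁* and *herself₁*.
*herself₁* is an anaphor. Principle A requires it to be bound within its binding domain — the embedded TP, whose subject is [Zara₄'s supervisor]₅.
Within that domain it is c-commanded by *[Zara₄'s supervisor]₅*, which does not share its index.
*Sofia₁* does c-command the anaphor, but from outside its binding domain.
The anaphor is unbound in its domain → Principle A violation.

Principle A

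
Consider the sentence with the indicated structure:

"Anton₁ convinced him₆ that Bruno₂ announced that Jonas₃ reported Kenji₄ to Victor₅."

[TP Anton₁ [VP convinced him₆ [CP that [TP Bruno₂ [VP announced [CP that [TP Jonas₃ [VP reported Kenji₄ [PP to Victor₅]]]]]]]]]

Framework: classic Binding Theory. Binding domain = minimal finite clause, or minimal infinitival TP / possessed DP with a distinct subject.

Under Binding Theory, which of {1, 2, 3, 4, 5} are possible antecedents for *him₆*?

none

*him* is a pronoun, so Principle B applies: it must be free in its binding domain.
Binding domain of *him₆*: the matrix TP, whose subject is Anton₁.
*Anton₁* c-commands the pronoun within its binding domain → coindexation would violate Principle B.
*Bruno₂*: the pronoun c-commands this R-expression → coindexation would violate Principle C on *Bruno₂*.
*Jonas₃*: the pronoun c-commands this R-expression → coindexation would violate Principle C on *Jonas₃*.
*Kenji₄*: the pronoun c-commands this R-expression → coindexation would violate Principle C on *Kenji₄*.
*Victor₅*: the pronoun c-commands this R-expression → coindexation would violate Principle C on *Victor₅*.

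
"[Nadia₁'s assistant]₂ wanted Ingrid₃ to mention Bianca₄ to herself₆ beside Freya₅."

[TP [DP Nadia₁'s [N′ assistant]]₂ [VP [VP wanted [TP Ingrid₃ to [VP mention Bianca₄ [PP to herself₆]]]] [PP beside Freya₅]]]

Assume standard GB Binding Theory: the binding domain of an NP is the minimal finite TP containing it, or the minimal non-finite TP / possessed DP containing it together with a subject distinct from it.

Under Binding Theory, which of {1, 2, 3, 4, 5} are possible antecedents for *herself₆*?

*herself* is an anaphor, so Principle A applies: it must be bound in its binding domain.
Binding domain of *herself₆*: the embedded TP, whose subject is Ingrid₃.
*Nadia₁* does not c-command the anaphor → cannot bind it.
*[Nadia₁'s assistant]₂* c-commands the anaphor but is outside its binding domain → cannot satisfy Principle A.
*Ingrid₃* c-commands the anaphor within its binding domain → licit binder.
*Bianca₄* c-commands the anaphor within its binding domain → licit binder.
*Freya₅* does not c-command the anaphor → cannot bind it.

{3, 4}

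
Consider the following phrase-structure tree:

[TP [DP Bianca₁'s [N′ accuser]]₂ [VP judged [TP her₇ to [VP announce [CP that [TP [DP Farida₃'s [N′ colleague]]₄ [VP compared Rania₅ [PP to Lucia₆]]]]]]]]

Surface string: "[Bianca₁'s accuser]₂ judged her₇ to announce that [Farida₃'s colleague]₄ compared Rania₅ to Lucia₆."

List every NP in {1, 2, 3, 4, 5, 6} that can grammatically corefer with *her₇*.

{1}

*her* is a pronoun, so Principle B applies: it must be free in its binding domain.
Binding domain of *her₇*: the matrix TP, whose subject is [Bianca₁'s accuser]₂.
*Bianca₁* and the pronoun do not c-command one another → neither Principle B nor Principle C is at stake; coindexation permitted.
*[Bianca₁'s accuser]₂* c-commands the pronoun within its binding domain → coindexation would violate Principle B.
*Farida₃*: the pronoun c-commands this R-expression → coindexation would violate Principle C on *Farida₃*.
*[Farida₃'s colleague]₄*: the pronoun c-commands this R-expression → coindexation would violate Principle C on *[Farida₃'s colleague]₄*.
*Rania₅*: the pronoun c-commands this R-expression → coindexation would violate Principle C on *Rania₅*.
*Lucia₆*: the pronoun c-commands this R-expression → coindexation would violate Principle C on *Lucia₆*.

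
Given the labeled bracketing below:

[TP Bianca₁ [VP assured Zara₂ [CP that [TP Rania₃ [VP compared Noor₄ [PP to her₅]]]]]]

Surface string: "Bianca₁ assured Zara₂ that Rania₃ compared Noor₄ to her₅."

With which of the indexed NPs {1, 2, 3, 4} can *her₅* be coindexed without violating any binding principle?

*her* is a pronoun, so Principle B applies: it must be free in its binding domain.
Binding domain of *her₅*: the embedded TP, whose subject is Rania₃.
*Bianca₁* c-commands the pronoun but from outside its binding domain, and is not c-commanded by it → coindexation permitted.
*Zara₂* c-commands the pronoun but from outside its binding domain, and is not c-commanded by it → coindexation permitted.
*Rania₃* c-commands the pronoun within its binding domain → coindexation would violate Principle B.
*Noor₄* c-commands the pronoun within its binding domain → coindexation would violate Principle B.

{1, 2}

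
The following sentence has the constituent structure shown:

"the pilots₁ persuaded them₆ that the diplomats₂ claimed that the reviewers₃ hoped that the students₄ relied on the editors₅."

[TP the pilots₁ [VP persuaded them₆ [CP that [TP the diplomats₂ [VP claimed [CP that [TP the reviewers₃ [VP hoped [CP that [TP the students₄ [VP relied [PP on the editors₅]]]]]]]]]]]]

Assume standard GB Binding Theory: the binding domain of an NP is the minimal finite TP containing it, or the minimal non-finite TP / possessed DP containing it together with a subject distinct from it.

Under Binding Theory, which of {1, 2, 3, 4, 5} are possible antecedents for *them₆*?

*them* is a pronoun, so Principle B applies: it must be free in its binding domain.
Binding domain of *them₆*: the matrix TP, whose subject is the pilots₁.
*the pilots₁* c-commands the pronoun within its binding domain → coindexation would violate Principle B.
*the diplomats₂*: the pronoun c-commands this R-expression → coindexation would violate Principle C on *the diplomats₂*.
*the reviewers₃*: the pronoun c-commands this R-expression → coindexation would violate Principle C on *the reviewers₃*.
*the students₄*: the pronoun c-commands this R-expression → coindexation would violate Principle C on *the students₄*.
*the editors₅*: the pronoun c-commands this R-expression → coindexation would violate Principle C on *the editors₅*.

none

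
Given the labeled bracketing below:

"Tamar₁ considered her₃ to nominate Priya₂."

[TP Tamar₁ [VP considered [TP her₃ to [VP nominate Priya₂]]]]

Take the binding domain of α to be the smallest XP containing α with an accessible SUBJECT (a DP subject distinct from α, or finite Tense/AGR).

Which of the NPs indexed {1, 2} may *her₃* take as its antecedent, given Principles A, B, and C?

none

*her* is a pronoun, so Principle B applies: it must be free in its binding domain.
Binding domain of *her₃*: the matrix TP, whose subject is Tamar₁.
*Tamar₁* c-commands the pronoun within its binding domain → coindexation would violate Principle B.
*Priya₂*: the pronoun c-commands this R-expression → coindexation would violate Principle C on *Priya₂*.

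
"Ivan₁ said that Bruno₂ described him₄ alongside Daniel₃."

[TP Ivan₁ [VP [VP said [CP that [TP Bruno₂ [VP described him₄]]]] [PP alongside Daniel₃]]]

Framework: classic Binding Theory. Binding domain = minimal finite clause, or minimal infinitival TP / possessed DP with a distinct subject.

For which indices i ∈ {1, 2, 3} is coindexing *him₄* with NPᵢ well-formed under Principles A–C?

*him* is a pronoun, so Principle B applies: it must be free in its binding domain.
Binding domain of *him₄*: the embedded TP, whose subject is Bruno₂.
*Ivan₁* c-commands the pronoun but from outside its binding domain, and is not c-commanded by it → coindexation permitted.
*Bruno₂* c-commands the pronoun within its binding domain → coindexation would violate Principle B.
*Daniel₃* and the pronoun do not c-command one another → neither Principle B nor Principle C is at stake; coindexation permitted.

{1, 3}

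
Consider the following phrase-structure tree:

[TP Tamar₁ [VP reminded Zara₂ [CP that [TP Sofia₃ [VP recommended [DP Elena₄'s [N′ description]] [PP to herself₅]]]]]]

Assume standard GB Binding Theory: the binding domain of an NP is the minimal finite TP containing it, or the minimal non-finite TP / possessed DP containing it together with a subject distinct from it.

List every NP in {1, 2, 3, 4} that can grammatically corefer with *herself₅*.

*herself* is an anaphor, so Principle A applies: it must be bound in its binding domain.
Binding domain of *herself₅*: the embedded TP, whose subject is Sofia₃.
*Tamar₁* c-commands the anaphor but is outside its binding domain → cannot satisfy Principle A.
*Zara₂* c-commands the anaphor but is outside its binding domain → cannot satisfy Principle A.
*Sofia₃* c-commands the anaphor within its binding domain → licit binder.
*Elena₄* does not c-command the anaphor → cannot bind it.

{3}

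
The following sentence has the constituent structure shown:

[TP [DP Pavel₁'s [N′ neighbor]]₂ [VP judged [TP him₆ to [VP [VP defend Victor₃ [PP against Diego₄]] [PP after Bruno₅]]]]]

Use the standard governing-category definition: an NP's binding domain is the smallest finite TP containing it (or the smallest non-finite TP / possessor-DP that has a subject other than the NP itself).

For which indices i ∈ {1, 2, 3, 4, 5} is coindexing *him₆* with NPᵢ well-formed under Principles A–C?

{1}

*him* is a pronoun, so Principle B applies: it must be free in its binding domain.
Binding domain of *him₆*: the matrix TP, whose subject is [Pavel₁'s neighbor]₂.
*Pavel₁* and the pronoun do not c-command one another → neither Principle B nor Principle C is at stake; coindexation permitted.
*[Pavel₁'s neighbor]₂* c-commands the pronoun within its binding domain → coindexation would violate Principle B.
*Victor₃*: the pronoun c-commands this R-expression → coindexation would violate Principle C on *Victor₃*.
*Diego₄*: the pronoun c-commands this R-expression → coindexation would violate Principle C on *Diego₄*.
*Bruno₅*: the pronoun c-commands this R-expression → coindexation would violate Principle C on *Bruno₅*.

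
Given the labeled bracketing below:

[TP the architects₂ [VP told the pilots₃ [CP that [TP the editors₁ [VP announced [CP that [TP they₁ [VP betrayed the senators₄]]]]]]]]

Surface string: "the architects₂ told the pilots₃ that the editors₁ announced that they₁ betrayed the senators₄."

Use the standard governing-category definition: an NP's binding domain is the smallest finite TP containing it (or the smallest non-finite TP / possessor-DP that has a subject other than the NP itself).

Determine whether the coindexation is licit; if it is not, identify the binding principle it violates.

The two coindexed NPs are *the editors₁* and *they₁*.
*they₁* is a pronoun; nothing c-commands it within its binding domain (the embedded TP.), so Principle B holds trivially.
*the editors₁* is an R-expression; *they₁* does not c-command it, and no other NP shares its index, so Principle C is satisfied.
All principles are respected.

grammatical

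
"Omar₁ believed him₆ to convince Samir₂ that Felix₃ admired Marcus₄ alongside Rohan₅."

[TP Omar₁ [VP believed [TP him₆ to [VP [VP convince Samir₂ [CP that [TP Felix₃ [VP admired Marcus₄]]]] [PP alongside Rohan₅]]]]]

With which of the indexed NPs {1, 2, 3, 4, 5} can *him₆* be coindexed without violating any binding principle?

none

*him* is a pronoun, so Principle B applies: it must be free in its binding domain.
Binding domain of *him₆*: the matrix TP, whose subject is Omar₁.
*Omar₁* c-commands the pronoun within its binding domain → coindexation would violate Principle B.
*Samir₂*: the pronoun c-commands this R-expression → coindexation would violate Principle C on *Samir₂*.
*Felix₃*: the pronoun c-commands this R-expression → coindexation would violate Principle C on *Felix₃*.
*Marcus₄*: the pronoun c-commands this R-expression → coindexation would violate Principle C on *Marcus₄*.
*Rohan₅*: the pronoun c-commands this R-expression → coindexation would violate Principle C on *Rohan₅*.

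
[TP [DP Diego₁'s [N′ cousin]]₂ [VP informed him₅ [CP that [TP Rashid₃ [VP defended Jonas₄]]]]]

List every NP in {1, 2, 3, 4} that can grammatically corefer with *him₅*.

*him* is a pronoun, so Principle B applies: it must be free in its binding domain.
Binding domain of *him₅*: the matrix TP, whose subject is [Diego₁'s cousin]₂.
*Diego₁* and the pronoun do not c-command one another → neither Principle B nor Principle C is at stake; coindexation permitted.
*[Diego₁'s cousin]₂* c-commands the pronoun within its binding domain → coindexation would violate Principle B.
*Rashid₃*: the pronoun c-commands this R-expression → coindexation would violate Principle C on *Rashid₃*.
*Jonas₄*: the pronoun c-commands this R-expression → coindexation would violate Principle C on *Jonas₄*.

{1}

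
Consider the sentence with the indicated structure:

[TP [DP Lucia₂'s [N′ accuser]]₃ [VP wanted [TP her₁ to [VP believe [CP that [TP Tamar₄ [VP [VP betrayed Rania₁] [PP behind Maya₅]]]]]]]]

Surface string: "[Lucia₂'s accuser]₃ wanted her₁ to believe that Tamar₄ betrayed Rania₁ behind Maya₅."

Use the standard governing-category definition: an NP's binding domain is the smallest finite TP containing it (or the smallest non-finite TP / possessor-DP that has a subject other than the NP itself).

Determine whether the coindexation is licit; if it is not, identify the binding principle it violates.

The two coindexed NPs are *her₁* and *Rania₁*.
*Rania₁* is an R-expression. Principle C requires it to be free everywhere.
*her₁* c-commands it and carries the same index.
The R-expression is bound → Principle C violation.

Principle C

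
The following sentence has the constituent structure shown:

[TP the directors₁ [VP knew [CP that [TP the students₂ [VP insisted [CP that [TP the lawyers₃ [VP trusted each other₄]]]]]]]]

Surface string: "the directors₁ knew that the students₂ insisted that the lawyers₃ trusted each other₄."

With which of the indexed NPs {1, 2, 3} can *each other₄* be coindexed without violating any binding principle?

{3}

*each other* is an anaphor, so Principle A applies: it must be bound in its binding domain.
Binding domain of *each other₄*: the embedded TP, whose subject is the lawyers₃.
*the directors₁* c-commands the anaphor but is outside its binding domain → cannot satisfy Principle A.
*the students₂* c-commands the anaphor but is outside its binding domain → cannot satisfy Principle A.
*the lawyers₃* c-commands the anaphor within its binding domain → licit binder.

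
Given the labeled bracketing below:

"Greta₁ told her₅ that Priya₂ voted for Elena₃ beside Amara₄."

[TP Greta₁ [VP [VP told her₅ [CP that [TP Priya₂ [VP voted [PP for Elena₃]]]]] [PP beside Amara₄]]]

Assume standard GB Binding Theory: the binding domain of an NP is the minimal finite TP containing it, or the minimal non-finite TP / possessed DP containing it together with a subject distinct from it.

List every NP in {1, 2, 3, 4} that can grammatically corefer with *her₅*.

{4}

*her* is a pronoun, so Principle B applies: it must be free in its binding domain.
Binding domain of *her₅*: the matrix TP, whose subject is Greta₁.
*Greta₁* c-commands the pronoun within its binding domain → coindexation would violate Principle B.
*Priya₂*: the pronoun c-commands this R-expression → coindexation would violate Principle C on *Priya₂*.
*Elena₃*: the pronoun c-commands this R-expression → coindexation would violate Principle C on *Elena₃*.
*Amara₄* and the pronoun do not c-command one another → neither Principle B nor Principle C is at stake; coindexation permitted.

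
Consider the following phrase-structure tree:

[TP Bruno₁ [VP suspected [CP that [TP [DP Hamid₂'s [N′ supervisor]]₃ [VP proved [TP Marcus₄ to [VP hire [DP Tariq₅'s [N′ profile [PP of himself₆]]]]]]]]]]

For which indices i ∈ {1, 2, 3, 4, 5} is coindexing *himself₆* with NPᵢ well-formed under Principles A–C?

*himself* is an anaphor, so Principle A applies: it must be bound in its binding domain.
Binding domain of *himself₆*: the possessed DP, whose subject is Tariq₅.
*Bruno₁* c-commands the anaphor but is outside its binding domain → cannot satisfy Principle A.
*Hamid₂* does not c-command the anaphor → cannot bind it.
*[Hamid₂'s supervisor]₃* c-commands the anaphor but is outside its binding domain → cannot satisfy Principle A.
*Marcus₄* c-commands the anaphor but is outside its binding domain → cannot satisfy Principle A.
*Tariq₅* c-commands the anaphor within its binding domain → licit binder.

{5}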